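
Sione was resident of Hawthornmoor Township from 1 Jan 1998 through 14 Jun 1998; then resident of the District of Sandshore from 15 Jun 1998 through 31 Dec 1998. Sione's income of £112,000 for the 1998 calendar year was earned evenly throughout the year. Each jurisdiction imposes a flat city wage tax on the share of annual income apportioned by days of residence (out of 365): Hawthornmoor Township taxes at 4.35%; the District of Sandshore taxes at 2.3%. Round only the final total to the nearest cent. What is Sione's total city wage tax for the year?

£3,613.92

Hawthornmoor Township, 1 Jan – 14 Jun 1998: 165 days → £112,000 × 4.35% × 165/365 = £2,202.4110
The District of Sandshore, 15 Jun – 31 Dec 1998: 200 days → £112,000 × 2.3% × 200/365 = £1,411.5068
Total = £3,613.9178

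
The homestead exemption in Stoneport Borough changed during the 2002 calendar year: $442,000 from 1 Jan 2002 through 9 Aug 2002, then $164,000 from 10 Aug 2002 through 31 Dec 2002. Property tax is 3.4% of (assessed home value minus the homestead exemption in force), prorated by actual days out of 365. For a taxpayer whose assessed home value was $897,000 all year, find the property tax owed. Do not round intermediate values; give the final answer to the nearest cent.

1 Jan – 9 Aug 2002: 221 days, exemption $442,000 → ($897,000 − $442,000) × 3.4% × 221/365 = $9,366.7671
10 Aug – 31 Dec 2002: 144 days, exemption $164,000 → ($897,000 − $164,000) × 3.4% × 144/365 = $9,832.2411
Total = $19,199.0082

$19,199.01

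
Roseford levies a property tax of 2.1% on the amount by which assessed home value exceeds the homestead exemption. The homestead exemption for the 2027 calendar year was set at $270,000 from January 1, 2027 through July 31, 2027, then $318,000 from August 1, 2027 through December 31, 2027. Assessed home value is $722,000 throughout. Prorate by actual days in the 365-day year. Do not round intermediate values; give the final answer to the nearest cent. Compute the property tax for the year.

$9,069.47

January 1 – July 31, 2027: 212 days, exemption $270,000 → ($722,000 − $270,000) × 2.1% × 212/365 = $5,513.1616
August 1 – December 31, 2027: 153 days, exemption $318,000 → ($722,000 − $318,000) × 2.1% × 153/365 = $3,556.3068
Total = $9,069.4685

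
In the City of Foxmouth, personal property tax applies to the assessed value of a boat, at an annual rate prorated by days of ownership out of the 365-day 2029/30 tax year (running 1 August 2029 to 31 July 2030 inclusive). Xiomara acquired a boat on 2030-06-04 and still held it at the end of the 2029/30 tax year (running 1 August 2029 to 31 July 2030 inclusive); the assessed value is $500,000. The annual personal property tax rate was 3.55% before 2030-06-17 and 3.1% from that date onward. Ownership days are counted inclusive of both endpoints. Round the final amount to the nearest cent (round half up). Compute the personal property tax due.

$2,543.15

2030-06-04 to 2030-06-16: 13 days at 3.55% → $500,000 × 3.55% × 13/365 = $632.1918
2030-06-17 to 2030-07-31: 45 days at 3.1% → $500,000 × 3.1% × 45/365 = $1,910.9589
Total = $2,543.1507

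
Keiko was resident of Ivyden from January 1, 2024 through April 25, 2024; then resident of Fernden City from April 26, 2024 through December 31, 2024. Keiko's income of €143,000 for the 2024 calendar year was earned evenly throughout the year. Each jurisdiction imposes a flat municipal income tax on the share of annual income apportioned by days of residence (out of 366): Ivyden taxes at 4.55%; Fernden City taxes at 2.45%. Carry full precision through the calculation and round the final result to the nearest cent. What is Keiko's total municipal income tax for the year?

€4,455.27

Ivyden, January 1 – April 25, 2024: 116 days → €143,000 × 4.55% × 116/366 = €2,062.1694
Fernden City, April 26 – December 31, 2024: 250 days → €143,000 × 2.45% × 250/366 = €2,393.1011
Total = €4,455.2705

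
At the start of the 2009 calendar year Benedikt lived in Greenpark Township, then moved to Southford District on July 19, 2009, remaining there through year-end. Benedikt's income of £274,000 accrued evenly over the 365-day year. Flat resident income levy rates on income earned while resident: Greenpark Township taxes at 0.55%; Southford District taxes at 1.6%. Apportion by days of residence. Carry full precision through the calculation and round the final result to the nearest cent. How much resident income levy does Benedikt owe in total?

£2,815.44

Greenpark Township, January 1 – July 18, 2009: 199 days → £274,000 × 0.55% × 199/365 = £821.6247
Southford District, July 19 – December 31, 2009: 166 days → £274,000 × 1.6% × 166/365 = £1,993.8192
Total = £2,815.4438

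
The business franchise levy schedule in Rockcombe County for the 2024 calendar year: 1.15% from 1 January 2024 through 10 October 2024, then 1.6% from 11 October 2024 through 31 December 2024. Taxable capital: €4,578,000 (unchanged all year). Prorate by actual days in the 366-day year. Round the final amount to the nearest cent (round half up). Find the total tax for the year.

€57,262.52

1 January – 10 October 2024: 284 days at 1.15% → €4,578,000 × 1.15% × 284/366 = €40,851.7705
11 October – 31 December 2024: 82 days at 1.6% → €4,578,000 × 1.6% × 82/366 = €16,410.7541
Total = €57,262.5246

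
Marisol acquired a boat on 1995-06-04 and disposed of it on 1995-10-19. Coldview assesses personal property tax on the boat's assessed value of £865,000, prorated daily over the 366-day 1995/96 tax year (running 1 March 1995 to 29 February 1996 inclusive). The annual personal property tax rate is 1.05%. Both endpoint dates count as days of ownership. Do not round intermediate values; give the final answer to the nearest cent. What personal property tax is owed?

£3,424.55

Days held (1995-06-04 to 1995-10-19): 138 out of 366
Tax = £865,000 × 1.05% × 138/366 = £3,424.5492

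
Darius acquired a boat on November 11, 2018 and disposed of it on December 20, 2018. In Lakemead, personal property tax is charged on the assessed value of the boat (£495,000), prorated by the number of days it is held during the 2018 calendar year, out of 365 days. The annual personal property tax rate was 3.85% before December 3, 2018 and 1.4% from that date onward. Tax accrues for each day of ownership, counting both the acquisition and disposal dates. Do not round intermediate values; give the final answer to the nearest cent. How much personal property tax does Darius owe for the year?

£1,490.42

November 11 – December 2, 2018: 22 days at 3.85% → £495,000 × 3.85% × 22/365 = £1,148.6712
December 3 – December 20, 2018: 18 days at 1.4% → £495,000 × 1.4% × 18/365 = £341.7534
Total = £1,490.4247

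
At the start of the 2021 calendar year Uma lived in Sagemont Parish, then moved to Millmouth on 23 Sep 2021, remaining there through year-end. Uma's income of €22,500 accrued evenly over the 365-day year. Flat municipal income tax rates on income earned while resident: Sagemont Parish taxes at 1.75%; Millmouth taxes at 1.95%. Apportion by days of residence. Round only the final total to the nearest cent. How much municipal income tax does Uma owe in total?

Sagemont Parish, 1 Jan – 22 Sep 2021: 265 days → €22,500 × 1.75% × 265/365 = €285.8733
Millmouth, 23 Sep – 31 Dec 2021: 100 days → €22,500 × 1.95% × 100/365 = €120.2055
Total = €406.0788

€406.08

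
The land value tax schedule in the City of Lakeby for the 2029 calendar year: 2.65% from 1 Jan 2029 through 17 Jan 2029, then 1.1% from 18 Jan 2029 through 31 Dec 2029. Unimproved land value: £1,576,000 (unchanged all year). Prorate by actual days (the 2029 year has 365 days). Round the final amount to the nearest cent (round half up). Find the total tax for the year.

£18,473.74

1 Jan – 17 Jan 2029: 17 days at 2.65% → £1,576,000 × 2.65% × 17/365 = £1,945.1726
18 Jan – 31 Dec 2029: 348 days at 1.1% → £1,576,000 × 1.1% × 348/365 = £16,528.5699
Total = £18,473.7425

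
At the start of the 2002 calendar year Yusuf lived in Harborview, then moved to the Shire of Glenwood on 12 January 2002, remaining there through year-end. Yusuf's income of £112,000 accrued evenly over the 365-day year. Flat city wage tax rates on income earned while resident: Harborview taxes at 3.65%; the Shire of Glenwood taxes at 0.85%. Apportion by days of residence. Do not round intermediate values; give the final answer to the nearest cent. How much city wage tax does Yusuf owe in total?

Harborview, 1 January – 11 January 2002: 11 days → £112,000 × 3.65% × 11/365 = £123.2000
The Shire of Glenwood, 12 January – 31 December 2002: 354 days → £112,000 × 0.85% × 354/365 = £923.3096
Total = £1,046.5096

£1,046.51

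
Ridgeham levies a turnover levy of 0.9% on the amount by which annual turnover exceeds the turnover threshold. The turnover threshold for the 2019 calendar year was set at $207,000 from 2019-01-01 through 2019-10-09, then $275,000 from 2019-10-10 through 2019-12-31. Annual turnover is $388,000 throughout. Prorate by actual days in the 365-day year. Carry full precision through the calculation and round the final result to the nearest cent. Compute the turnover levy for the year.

2019-01-01 to 2019-10-09: 282 days, exemption $207,000 → ($388,000 − $207,000) × 0.9% × 282/365 = $1,258.5699
2019-10-10 to 2019-12-31: 83 days, exemption $275,000 → ($388,000 − $275,000) × 0.9% × 83/365 = $231.2630
Total = $1,489.8329

$1,489.83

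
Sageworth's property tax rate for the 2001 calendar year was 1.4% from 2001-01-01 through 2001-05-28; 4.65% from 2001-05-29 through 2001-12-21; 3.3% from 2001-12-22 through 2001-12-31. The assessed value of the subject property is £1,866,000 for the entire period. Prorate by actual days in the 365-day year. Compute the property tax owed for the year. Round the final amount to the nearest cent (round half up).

2001-01-01 to 2001-05-28: 148 days at 1.4% → £1,866,000 × 1.4% × 148/365 = £10,592.7452
2001-05-29 to 2001-12-21: 207 days at 4.65% → £1,866,000 × 4.65% × 207/365 = £49,208.7205
2001-12-22 to 2001-12-31: 10 days at 3.3% → £1,866,000 × 3.3% × 10/365 = £1,687.0685
Total = £61,488.5342

£61,488.53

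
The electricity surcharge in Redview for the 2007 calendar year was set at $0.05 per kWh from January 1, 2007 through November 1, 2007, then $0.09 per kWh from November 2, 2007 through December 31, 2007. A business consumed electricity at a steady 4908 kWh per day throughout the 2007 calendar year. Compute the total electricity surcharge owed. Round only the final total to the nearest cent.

$101350.20

January 1 – November 1, 2007: 305 days × 4908 kWh/day = 1,496,940 kWh at $0.05/kWh → $74847.00
November 2 – December 31, 2007: 60 days × 4908 kWh/day = 294,480 kWh at $0.09/kWh → $26503.20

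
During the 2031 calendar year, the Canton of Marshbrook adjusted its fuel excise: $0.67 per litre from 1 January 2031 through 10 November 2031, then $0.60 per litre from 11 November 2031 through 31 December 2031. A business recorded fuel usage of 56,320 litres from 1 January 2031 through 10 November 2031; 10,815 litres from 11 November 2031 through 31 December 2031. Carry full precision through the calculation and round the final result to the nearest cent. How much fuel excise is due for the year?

1 January – 10 November 2031: 56,320 litres at $0.67/litre → $37734.40
11 November – 31 December 2031: 10,815 litres at $0.60/litre → $6489.00

$44223.40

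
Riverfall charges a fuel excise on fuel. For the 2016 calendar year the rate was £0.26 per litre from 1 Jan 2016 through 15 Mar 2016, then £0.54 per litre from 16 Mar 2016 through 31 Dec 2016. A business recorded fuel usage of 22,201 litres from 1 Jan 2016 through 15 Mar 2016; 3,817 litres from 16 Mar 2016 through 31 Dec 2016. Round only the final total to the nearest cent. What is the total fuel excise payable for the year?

£7833.44

1 Jan – 15 Mar 2016: 22,201 litres at £0.26/litre → £5772.26
16 Mar – 31 Dec 2016: 3,817 litres at £0.54/litre → £2061.18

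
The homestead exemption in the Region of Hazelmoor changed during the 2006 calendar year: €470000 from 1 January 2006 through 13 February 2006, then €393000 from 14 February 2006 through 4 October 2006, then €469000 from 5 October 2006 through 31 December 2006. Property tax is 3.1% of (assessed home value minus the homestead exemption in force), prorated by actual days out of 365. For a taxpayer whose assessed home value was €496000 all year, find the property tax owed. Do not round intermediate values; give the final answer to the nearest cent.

1 January – 13 February 2006: 44 days, exemption €470000 → (€496000 − €470000) × 3.1% × 44/365 = €97.1616
14 February – 4 October 2006: 233 days, exemption €393000 → (€496000 − €393000) × 3.1% × 233/365 = €2038.2712
5 October – 31 December 2006: 88 days, exemption €469000 → (€496000 − €469000) × 3.1% × 88/365 = €201.7973
Total = €2337.2301

€2337.23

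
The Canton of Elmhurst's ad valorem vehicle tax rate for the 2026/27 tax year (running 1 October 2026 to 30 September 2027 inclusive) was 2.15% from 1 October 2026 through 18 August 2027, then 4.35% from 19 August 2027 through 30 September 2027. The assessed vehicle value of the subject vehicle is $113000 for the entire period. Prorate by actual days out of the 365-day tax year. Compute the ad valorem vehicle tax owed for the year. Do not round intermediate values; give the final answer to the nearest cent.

$2722.37

1 October 2026 – 18 August 2027: 322 days at 2.15% → $113000 × 2.15% × 322/365 = $2143.2849
19 August – 30 September 2027: 43 days at 4.35% → $113000 × 4.35% × 43/365 = $579.0863
Total = $2722.3712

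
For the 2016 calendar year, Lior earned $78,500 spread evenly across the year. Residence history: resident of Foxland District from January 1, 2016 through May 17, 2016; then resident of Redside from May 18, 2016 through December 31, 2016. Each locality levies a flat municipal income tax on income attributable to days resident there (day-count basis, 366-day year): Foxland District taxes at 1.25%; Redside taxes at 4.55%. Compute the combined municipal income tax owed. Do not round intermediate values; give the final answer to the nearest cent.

Foxland District, January 1 – May 17, 2016: 138 days → $78,500 × 1.25% × 138/366 = $369.9795
Redside, May 18 – December 31, 2016: 228 days → $78,500 × 4.55% × 228/366 = $2,225.0246
Total = $2,595.0041

$2,595.00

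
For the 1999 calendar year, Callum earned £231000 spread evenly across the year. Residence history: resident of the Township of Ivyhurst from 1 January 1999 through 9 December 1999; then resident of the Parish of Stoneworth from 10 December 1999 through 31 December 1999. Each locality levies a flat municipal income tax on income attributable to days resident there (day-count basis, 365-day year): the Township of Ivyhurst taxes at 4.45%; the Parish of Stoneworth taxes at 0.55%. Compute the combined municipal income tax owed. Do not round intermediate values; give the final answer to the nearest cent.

£9736.49

The Township of Ivyhurst, 1 January – 9 December 1999: 343 days → £231000 × 4.45% × 343/365 = £9659.9137
The Parish of Stoneworth, 10 December – 31 December 1999: 22 days → £231000 × 0.55% × 22/365 = £76.5781
Total = £9736.4918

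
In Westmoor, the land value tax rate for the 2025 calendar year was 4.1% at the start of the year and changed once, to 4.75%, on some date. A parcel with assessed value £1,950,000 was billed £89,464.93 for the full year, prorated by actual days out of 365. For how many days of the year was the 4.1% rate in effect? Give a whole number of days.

91 days

Let d = days at the first rate; then 365 − d days at the second rate.
£1,950,000 × [4.1%·d + 4.75%·(365−d)] / 365 = £89,464.93
Solving gives d = 91, so the new rate took effect on 2 Apr 2025.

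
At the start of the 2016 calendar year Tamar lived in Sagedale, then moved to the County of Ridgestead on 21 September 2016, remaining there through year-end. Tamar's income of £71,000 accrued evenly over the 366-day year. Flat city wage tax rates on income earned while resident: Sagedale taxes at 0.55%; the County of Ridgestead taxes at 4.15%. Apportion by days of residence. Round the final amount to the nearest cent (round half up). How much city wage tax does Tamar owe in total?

£1,102.83

Sagedale, 1 January – 20 September 2016: 264 days → £71,000 × 0.55% × 264/366 = £281.6721
The County of Ridgestead, 21 September – 31 December 2016: 102 days → £71,000 × 4.15% × 102/366 = £821.1557
Total = £1,102.8279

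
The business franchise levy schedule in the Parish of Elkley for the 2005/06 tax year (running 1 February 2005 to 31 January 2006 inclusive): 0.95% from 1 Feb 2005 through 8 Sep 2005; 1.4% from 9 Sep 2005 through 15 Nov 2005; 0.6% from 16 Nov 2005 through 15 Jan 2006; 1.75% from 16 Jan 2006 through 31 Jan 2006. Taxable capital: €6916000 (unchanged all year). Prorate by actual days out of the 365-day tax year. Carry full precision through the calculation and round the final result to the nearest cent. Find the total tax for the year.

1 Feb – 8 Sep 2005: 220 days at 0.95% → €6916000 × 0.95% × 220/365 = €39601.2055
9 Sep – 15 Nov 2005: 68 days at 1.4% → €6916000 × 1.4% × 68/365 = €18038.4438
16 Nov 2005 – 15 Jan 2006: 61 days at 0.6% → €6916000 × 0.6% × 61/365 = €6934.9479
16 Jan – 31 Jan 2006: 16 days at 1.75% → €6916000 × 1.75% × 16/365 = €5305.4247
Total = €69880.0219

€69880.02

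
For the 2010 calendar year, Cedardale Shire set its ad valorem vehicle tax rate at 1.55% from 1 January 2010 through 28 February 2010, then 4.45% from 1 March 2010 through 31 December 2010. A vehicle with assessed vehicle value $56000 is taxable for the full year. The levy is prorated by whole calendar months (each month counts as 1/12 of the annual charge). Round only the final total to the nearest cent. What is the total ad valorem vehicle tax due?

$2221.33

1 January – 28 February 2010: 2 months at 1.55% → $56000 × 1.55% × 2/12 = $144.6667
1 March – 31 December 2010: 10 months at 4.45% → $56000 × 4.45% × 10/12 = $2076.6667
Total = $2221.3333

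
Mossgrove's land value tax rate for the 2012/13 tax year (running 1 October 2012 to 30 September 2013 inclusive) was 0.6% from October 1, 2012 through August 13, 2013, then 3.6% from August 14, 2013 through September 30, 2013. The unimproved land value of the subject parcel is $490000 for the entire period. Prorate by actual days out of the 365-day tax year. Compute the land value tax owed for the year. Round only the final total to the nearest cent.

October 1, 2012 – August 13, 2013: 317 days at 0.6% → $490000 × 0.6% × 317/365 = $2553.3699
August 14 – September 30, 2013: 48 days at 3.6% → $490000 × 3.6% × 48/365 = $2319.7808
Total = $4873.1507

$4873.15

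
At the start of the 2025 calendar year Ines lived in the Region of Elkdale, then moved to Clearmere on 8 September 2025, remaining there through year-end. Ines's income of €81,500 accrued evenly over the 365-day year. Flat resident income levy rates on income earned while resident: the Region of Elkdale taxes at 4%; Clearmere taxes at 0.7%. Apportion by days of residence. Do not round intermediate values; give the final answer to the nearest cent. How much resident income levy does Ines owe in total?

The Region of Elkdale, 1 January – 7 September 2025: 250 days → €81,500 × 4% × 250/365 = €2,232.8767
Clearmere, 8 September – 31 December 2025: 115 days → €81,500 × 0.7% × 115/365 = €179.7466
Total = €2,412.6233

€2,412.62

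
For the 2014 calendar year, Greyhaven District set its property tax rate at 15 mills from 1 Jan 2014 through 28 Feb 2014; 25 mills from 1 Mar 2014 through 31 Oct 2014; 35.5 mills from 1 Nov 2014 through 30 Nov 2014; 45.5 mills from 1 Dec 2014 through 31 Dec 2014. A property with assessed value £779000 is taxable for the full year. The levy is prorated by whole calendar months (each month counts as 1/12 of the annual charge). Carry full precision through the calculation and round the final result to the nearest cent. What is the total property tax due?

1 Jan – 28 Feb 2014: 2 months at 15 mills → £779000 × 1.5% × 2/12 = £1947.5000
1 Mar – 31 Oct 2014: 8 months at 25 mills → £779000 × 2.5% × 8/12 = £12983.3333
1 Nov – 30 Nov 2014: 1 month at 35.5 mills → £779000 × 3.55% × 1/12 = £2304.5417
1 Dec – 31 Dec 2014: 1 month at 45.5 mills → £779000 × 4.55% × 1/12 = £2953.7083
Total = £20189.0833

£20189.08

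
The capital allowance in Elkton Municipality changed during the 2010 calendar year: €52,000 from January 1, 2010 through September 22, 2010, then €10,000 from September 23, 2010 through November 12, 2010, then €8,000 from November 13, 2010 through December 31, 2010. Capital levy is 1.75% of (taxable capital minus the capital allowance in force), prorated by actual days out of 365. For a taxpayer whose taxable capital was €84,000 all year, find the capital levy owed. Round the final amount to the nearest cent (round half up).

January 1 – September 22, 2010: 265 days, exemption €52,000 → (€84,000 − €52,000) × 1.75% × 265/365 = €406.5753
September 23 – November 12, 2010: 51 days, exemption €10,000 → (€84,000 − €10,000) × 1.75% × 51/365 = €180.9452
November 13 – December 31, 2010: 49 days, exemption €8,000 → (€84,000 − €8,000) × 1.75% × 49/365 = €178.5479
Total = €766.0685

€766.07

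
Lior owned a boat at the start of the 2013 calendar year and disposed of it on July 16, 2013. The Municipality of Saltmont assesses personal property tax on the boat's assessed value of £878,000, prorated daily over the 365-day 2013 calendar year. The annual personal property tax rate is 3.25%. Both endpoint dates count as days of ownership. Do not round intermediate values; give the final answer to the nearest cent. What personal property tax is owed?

Days held (January 1 – July 16, 2013): 197 out of 365
Tax = £878,000 × 3.25% × 197/365 = £15,401.0822

£15,401.08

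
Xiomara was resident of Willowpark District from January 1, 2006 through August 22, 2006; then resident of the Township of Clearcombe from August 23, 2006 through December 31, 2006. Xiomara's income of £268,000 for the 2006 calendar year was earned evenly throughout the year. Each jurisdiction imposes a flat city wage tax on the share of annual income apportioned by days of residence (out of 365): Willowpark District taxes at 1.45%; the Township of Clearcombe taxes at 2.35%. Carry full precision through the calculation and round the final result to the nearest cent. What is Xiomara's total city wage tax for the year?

Willowpark District, January 1 – August 22, 2006: 234 days → £268,000 × 1.45% × 234/365 = £2,491.2986
The Township of Clearcombe, August 23 – December 31, 2006: 131 days → £268,000 × 2.35% × 131/365 = £2,260.3781
Total = £4,751.6767

£4,751.68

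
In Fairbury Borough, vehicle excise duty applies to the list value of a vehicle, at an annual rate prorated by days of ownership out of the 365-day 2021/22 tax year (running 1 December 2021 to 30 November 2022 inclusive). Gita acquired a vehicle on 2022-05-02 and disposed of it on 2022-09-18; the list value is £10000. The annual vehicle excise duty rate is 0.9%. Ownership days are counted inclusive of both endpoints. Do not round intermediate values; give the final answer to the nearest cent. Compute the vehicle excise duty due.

Days held (2022-05-02 to 2022-09-18): 140 out of 365
Tax = £10000 × 0.9% × 140/365 = £34.5205

£34.52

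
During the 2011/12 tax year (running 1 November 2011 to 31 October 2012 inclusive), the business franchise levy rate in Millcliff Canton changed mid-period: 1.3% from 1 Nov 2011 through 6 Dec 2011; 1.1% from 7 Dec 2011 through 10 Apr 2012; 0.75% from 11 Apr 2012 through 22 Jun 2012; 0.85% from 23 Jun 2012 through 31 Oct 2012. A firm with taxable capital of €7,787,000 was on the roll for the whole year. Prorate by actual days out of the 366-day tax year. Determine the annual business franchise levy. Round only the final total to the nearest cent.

1 Nov – 6 Dec 2011: 36 days at 1.3% → €7,787,000 × 1.3% × 36/366 = €9,957.1475
7 Dec 2011 – 10 Apr 2012: 126 days at 1.1% → €7,787,000 × 1.1% × 126/366 = €29,488.4754
11 Apr – 22 Jun 2012: 73 days at 0.75% → €7,787,000 × 0.75% × 73/366 = €11,648.5861
23 Jun – 31 Oct 2012: 131 days at 0.85% → €7,787,000 × 0.85% × 131/366 = €23,690.7773
Total = €74,784.9863

€74,784.99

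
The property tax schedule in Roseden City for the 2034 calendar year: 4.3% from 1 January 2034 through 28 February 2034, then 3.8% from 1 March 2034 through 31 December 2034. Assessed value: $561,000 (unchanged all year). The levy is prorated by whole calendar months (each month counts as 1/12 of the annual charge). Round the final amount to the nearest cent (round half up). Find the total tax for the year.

1 January – 28 February 2034: 2 months at 4.3% → $561,000 × 4.3% × 2/12 = $4,020.5000
1 March – 31 December 2034: 10 months at 3.8% → $561,000 × 3.8% × 10/12 = $17,765.0000
Total = $21,785.5000

$21,785.50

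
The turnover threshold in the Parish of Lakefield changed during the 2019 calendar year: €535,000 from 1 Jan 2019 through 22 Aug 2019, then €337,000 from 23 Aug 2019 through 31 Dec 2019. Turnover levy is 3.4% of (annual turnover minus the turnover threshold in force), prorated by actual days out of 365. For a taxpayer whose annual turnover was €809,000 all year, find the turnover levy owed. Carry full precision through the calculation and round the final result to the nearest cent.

€11,732.14

1 Jan – 22 Aug 2019: 234 days, exemption €535,000 → (€809,000 − €535,000) × 3.4% × 234/365 = €5,972.4493
23 Aug – 31 Dec 2019: 131 days, exemption €337,000 → (€809,000 − €337,000) × 3.4% × 131/365 = €5,759.6932
Total = €11,732.1425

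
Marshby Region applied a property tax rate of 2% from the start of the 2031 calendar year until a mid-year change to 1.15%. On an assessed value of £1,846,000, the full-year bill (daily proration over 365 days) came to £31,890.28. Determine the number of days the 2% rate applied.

Let d = days at the first rate; then 365 − d days at the second rate.
£1,846,000 × [2%·d + 1.15%·(365−d)] / 365 = £31,890.28
Solving gives d = 248, so the new rate took effect on September 6, 2031.

248 days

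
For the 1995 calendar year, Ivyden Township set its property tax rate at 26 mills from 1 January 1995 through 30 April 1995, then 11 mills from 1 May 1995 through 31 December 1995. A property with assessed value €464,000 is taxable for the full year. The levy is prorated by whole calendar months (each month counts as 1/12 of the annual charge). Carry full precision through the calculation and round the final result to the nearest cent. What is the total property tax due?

€7,424.00

1 January – 30 April 1995: 4 months at 26 mills → €464,000 × 2.6% × 4/12 = €4,021.3333
1 May – 31 December 1995: 8 months at 11 mills → €464,000 × 1.1% × 8/12 = €3,402.6667
Total = €7,424.0000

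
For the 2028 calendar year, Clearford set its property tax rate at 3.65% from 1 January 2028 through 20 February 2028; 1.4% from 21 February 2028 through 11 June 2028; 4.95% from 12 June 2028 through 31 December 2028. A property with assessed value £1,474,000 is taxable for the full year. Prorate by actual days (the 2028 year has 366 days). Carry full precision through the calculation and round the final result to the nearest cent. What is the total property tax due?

£54,280.25

1 January – 20 February 2028: 51 days at 3.65% → £1,474,000 × 3.65% × 51/366 = £7,496.8607
21 February – 11 June 2028: 112 days at 1.4% → £1,474,000 × 1.4% × 112/366 = £6,314.8415
12 June – 31 December 2028: 203 days at 4.95% → £1,474,000 × 4.95% × 203/366 = £40,468.5492
Total = £54,280.2514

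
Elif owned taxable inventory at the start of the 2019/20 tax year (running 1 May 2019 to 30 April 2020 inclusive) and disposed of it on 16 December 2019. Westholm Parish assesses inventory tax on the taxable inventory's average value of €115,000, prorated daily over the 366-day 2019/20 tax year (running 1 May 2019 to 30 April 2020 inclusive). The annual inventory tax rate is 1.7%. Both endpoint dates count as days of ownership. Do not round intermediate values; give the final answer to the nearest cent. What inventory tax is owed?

Days held (1 May – 16 December 2019): 230 out of 366
Tax = €115,000 × 1.7% × 230/366 = €1,228.5519

€1,228.55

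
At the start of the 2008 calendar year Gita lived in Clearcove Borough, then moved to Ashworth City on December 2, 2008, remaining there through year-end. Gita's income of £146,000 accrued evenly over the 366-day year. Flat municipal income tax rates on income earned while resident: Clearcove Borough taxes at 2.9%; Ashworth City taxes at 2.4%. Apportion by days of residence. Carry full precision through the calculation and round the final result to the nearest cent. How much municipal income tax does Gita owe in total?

Clearcove Borough, January 1 – December 1, 2008: 336 days → £146,000 × 2.9% × 336/366 = £3,886.9508
Ashworth City, December 2 – December 31, 2008: 30 days → £146,000 × 2.4% × 30/366 = £287.2131
Total = £4,174.1639

£4,174.16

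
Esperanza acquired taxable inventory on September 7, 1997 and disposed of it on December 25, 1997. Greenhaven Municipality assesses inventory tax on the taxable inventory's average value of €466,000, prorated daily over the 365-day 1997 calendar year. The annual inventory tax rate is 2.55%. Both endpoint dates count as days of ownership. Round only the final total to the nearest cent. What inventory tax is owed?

Days held (September 7 – December 25, 1997): 110 out of 365
Tax = €466,000 × 2.55% × 110/365 = €3,581.1781

€3,581.18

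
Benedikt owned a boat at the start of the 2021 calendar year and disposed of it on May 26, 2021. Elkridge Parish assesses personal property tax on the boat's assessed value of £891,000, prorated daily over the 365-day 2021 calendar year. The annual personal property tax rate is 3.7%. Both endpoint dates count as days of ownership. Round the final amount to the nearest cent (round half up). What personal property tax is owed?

£13,186.80

Days held (January 1 – May 26, 2021): 146 out of 365
Tax = £891,000 × 3.7% × 146/365 = £13,186.8000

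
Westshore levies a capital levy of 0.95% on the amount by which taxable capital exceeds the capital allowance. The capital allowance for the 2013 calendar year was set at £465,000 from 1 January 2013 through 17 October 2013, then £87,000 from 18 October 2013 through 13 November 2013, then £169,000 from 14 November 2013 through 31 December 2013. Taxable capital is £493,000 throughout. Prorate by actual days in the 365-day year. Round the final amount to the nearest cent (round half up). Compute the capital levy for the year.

1 January – 17 October 2013: 290 days, exemption £465,000 → (£493,000 − £465,000) × 0.95% × 290/365 = £211.3425
18 October – 13 November 2013: 27 days, exemption £87,000 → (£493,000 − £87,000) × 0.95% × 27/365 = £285.3123
14 November – 31 December 2013: 48 days, exemption £169,000 → (£493,000 − £169,000) × 0.95% × 48/365 = £404.7781
Total = £901.4329

£901.43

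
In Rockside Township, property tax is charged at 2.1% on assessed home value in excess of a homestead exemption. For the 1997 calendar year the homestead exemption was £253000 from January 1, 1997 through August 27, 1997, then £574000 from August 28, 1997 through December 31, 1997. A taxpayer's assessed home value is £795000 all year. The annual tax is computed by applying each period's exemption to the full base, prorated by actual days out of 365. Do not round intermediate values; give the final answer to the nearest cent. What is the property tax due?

January 1 – August 27, 1997: 239 days, exemption £253000 → (£795000 − £253000) × 2.1% × 239/365 = £7452.8712
August 28 – December 31, 1997: 126 days, exemption £574000 → (£795000 − £574000) × 2.1% × 126/365 = £1602.0986
Total = £9054.9699

£9054.97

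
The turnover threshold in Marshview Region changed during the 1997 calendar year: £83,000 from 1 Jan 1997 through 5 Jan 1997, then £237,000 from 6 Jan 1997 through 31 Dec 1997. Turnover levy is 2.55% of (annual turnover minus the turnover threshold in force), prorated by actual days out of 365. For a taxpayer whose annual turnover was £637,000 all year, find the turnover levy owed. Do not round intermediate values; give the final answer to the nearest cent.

£10,253.79

1 Jan – 5 Jan 1997: 5 days, exemption £83,000 → (£637,000 − £83,000) × 2.55% × 5/365 = £193.5205
6 Jan – 31 Dec 1997: 360 days, exemption £237,000 → (£637,000 − £237,000) × 2.55% × 360/365 = £10,060.2740
Total = £10,253.7945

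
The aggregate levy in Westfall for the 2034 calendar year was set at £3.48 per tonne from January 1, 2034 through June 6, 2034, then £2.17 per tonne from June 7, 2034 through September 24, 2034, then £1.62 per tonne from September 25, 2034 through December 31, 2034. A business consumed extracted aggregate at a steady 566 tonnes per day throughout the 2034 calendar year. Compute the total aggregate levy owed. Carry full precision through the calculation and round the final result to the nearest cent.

£534,202.12

January 1 – June 6, 2034: 157 days × 566 tonnes/day = 88,862 tonnes at £3.48/tonne → £309,239.76
June 7 – September 24, 2034: 110 days × 566 tonnes/day = 62,260 tonnes at £2.17/tonne → £135,104.20
September 25 – December 31, 2034: 98 days × 566 tonnes/day = 55,468 tonnes at £1.62/tonne → £89,858.16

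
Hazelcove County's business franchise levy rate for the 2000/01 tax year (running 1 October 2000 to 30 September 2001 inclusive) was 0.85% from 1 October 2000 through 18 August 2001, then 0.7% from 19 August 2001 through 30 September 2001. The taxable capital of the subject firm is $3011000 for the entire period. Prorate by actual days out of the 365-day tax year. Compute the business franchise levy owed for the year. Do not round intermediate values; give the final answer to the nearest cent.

1 October 2000 – 18 August 2001: 322 days at 0.85% → $3011000 × 0.85% × 322/365 = $22578.3753
19 August – 30 September 2001: 43 days at 0.7% → $3011000 × 0.7% × 43/365 = $2483.0438
Total = $25061.4192

$25061.42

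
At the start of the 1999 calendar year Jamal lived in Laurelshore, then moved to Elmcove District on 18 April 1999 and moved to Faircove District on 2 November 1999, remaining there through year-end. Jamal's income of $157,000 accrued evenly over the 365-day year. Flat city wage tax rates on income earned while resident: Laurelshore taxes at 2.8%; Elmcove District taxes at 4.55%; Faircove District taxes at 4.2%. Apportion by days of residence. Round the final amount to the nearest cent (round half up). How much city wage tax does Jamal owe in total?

Laurelshore, 1 January – 17 April 1999: 107 days → $157,000 × 2.8% × 107/365 = $1,288.6904
Elmcove District, 18 April – 1 November 1999: 198 days → $157,000 × 4.55% × 198/365 = $3,875.1041
Faircove District, 2 November – 31 December 1999: 60 days → $157,000 × 4.2% × 60/365 = $1,083.9452
Total = $6,247.7397

$6,247.74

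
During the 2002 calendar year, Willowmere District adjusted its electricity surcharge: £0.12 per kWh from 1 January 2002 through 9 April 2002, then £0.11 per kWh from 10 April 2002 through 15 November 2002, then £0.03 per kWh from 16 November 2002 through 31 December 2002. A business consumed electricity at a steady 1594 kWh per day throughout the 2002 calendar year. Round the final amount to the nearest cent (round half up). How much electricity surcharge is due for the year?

£59,711.24

1 January – 9 April 2002: 99 days × 1594 kWh/day = 157,806 kWh at £0.12/kWh → £18,936.72
10 April – 15 November 2002: 220 days × 1594 kWh/day = 350,680 kWh at £0.11/kWh → £38,574.80
16 November – 31 December 2002: 46 days × 1594 kWh/day = 73,324 kWh at £0.03/kWh → £2,199.72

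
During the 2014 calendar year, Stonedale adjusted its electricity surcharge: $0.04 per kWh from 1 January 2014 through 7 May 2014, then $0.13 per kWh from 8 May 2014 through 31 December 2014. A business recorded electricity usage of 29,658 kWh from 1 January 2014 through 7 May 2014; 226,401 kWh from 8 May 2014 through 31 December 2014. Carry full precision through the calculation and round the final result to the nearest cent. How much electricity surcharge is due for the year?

1 January – 7 May 2014: 29,658 kWh at $0.04/kWh → $1,186.32
8 May – 31 December 2014: 226,401 kWh at $0.13/kWh → $29,432.13

$30,618.45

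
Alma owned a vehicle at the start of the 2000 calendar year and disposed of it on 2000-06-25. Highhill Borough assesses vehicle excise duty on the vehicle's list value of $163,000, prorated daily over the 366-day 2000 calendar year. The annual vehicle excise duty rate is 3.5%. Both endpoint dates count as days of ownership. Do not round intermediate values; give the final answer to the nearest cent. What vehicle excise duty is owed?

$2,758.98

Days held (2000-01-01 to 2000-06-25): 177 out of 366
Tax = $163,000 × 3.5% × 177/366 = $2,758.9754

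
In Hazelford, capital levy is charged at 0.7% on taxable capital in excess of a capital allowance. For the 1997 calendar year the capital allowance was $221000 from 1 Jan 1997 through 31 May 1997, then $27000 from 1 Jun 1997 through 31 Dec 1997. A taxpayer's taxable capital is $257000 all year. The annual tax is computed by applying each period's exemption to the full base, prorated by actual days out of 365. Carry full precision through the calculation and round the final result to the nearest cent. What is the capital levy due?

$1048.20

1 Jan – 31 May 1997: 151 days, exemption $221000 → ($257000 − $221000) × 0.7% × 151/365 = $104.2521
1 Jun – 31 Dec 1997: 214 days, exemption $27000 → ($257000 − $27000) × 0.7% × 214/365 = $943.9452
Total = $1048.1973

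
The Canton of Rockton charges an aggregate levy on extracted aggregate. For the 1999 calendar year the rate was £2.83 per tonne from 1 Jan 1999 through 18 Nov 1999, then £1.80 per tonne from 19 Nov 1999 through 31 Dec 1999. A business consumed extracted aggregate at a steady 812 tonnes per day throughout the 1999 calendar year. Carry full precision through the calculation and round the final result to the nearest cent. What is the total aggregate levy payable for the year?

1 Jan – 18 Nov 1999: 322 days × 812 tonnes/day = 261,464 tonnes at £2.83/tonne → £739,943.12
19 Nov – 31 Dec 1999: 43 days × 812 tonnes/day = 34,916 tonnes at £1.80/tonne → £62,848.80

£802,791.92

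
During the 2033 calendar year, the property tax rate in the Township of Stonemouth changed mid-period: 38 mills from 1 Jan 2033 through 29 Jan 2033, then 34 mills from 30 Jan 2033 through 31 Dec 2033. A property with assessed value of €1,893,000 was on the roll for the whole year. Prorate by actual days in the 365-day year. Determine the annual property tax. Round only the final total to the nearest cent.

1 Jan – 29 Jan 2033: 29 days at 38 mills → €1,893,000 × 3.8% × 29/365 = €5,715.3041
30 Jan – 31 Dec 2033: 336 days at 34 mills → €1,893,000 × 3.4% × 336/365 = €59,248.3068
Total = €64,963.6110

€64,963.61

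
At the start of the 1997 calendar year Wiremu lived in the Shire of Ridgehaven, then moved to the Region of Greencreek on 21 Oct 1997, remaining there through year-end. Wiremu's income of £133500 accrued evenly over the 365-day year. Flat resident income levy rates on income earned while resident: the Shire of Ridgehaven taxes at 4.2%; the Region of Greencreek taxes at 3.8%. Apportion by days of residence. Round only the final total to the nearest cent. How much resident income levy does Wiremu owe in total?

£5501.66

The Shire of Ridgehaven, 1 Jan – 20 Oct 1997: 293 days → £133500 × 4.2% × 293/365 = £4500.9616
The Region of Greencreek, 21 Oct – 31 Dec 1997: 72 days → £133500 × 3.8% × 72/365 = £1000.7014
Total = £5501.6630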